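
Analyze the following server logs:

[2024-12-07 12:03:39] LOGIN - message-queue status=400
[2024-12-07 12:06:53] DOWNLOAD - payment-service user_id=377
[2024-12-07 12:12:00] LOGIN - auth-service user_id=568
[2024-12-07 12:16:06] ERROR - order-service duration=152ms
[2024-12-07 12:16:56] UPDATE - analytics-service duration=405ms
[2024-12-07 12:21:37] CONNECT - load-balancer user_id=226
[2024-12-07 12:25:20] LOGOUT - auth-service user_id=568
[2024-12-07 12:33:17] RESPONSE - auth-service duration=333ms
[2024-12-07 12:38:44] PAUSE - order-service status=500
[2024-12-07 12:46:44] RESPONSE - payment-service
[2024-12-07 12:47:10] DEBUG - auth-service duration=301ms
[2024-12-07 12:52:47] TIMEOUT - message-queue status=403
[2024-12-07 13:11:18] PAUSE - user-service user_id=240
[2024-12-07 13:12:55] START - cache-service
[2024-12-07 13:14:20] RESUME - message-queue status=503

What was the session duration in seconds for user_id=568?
800

To calculate session duration:

1. Find LOGIN event for user_id=568: 2024-12-07 12:12:00
2. Find LOGOUT event for user_id=568: 2024-12-07 12:25:20
3. Session duration: 2024-12-07 12:25:20 - 2024-12-07 12:12:00 = 800 seconds (13 minutes)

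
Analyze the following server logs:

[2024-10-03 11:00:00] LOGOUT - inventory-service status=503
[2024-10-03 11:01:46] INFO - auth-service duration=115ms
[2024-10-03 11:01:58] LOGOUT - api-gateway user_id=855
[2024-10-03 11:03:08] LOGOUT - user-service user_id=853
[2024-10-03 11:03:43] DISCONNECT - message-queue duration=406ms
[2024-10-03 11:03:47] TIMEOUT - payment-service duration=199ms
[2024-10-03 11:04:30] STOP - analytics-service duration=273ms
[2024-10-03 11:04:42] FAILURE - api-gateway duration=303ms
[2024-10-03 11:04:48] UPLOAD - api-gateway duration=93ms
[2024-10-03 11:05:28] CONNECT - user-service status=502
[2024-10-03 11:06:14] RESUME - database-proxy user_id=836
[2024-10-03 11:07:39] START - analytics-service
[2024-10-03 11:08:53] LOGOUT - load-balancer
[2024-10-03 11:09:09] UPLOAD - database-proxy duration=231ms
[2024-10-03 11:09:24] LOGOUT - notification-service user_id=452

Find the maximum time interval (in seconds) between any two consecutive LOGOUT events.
345

To find the longest gap:

1. Extract all LOGOUT events in chronological order
2. Calculate time differences between consecutive events
3. Find the maximum difference
4. Longest gap: 345 seconds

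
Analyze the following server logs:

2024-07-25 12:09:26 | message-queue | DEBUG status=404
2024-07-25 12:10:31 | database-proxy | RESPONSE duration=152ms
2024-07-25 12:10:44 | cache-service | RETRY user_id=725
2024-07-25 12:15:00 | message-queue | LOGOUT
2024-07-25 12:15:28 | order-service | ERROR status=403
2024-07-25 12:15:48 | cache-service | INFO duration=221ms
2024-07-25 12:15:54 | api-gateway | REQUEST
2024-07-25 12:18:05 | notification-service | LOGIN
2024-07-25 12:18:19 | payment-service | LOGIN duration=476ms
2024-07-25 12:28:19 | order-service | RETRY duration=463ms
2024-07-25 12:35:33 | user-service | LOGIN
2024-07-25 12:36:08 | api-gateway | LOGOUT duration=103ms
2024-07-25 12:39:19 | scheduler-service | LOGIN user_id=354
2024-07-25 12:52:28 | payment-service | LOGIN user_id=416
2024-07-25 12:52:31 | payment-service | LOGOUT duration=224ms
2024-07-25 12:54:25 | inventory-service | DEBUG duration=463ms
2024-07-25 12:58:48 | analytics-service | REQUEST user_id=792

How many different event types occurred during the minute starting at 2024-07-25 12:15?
4

To count unique event types:

1. Filter events in the minute starting at 2024-07-25 12:15
2. Extract event types from matching entries
3. Count unique types: 4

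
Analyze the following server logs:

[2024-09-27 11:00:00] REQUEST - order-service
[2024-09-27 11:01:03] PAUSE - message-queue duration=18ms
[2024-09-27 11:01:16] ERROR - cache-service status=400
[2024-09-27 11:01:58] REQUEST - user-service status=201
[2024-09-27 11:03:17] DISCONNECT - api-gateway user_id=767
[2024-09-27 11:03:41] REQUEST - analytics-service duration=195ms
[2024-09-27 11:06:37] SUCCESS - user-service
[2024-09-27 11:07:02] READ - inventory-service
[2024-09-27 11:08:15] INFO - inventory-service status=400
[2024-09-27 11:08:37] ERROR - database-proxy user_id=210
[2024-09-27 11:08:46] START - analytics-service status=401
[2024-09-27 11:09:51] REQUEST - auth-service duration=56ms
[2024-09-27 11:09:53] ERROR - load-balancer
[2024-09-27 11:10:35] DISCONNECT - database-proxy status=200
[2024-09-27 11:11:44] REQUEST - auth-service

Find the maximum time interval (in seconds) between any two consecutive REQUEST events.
370

To find the longest gap:

1. Extract all REQUEST events in chronological order
2. Calculate time differences between consecutive events
3. Find the maximum difference
4. Longest gap: 370 seconds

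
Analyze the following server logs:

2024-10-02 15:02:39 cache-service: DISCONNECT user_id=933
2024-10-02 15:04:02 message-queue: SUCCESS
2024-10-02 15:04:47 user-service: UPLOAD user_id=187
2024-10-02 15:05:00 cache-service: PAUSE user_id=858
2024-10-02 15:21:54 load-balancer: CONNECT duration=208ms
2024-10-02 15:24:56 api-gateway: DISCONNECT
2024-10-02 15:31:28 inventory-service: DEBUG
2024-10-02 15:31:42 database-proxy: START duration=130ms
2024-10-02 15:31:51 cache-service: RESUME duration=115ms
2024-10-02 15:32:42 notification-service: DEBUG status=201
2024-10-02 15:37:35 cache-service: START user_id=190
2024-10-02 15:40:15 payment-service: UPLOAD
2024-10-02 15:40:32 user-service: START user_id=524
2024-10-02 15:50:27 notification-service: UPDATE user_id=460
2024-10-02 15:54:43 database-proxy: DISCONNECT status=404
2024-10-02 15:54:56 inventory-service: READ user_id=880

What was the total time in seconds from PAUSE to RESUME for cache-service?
1611

To calculate state duration:

1. Find PAUSE event for cache-service: 2024-10-02 15:05:00
2. Find RESUME event for cache-service: 2024-10-02 15:31:51
3. Calculate duration: 2024-10-02 15:31:51 - 2024-10-02 15:05:00 = 1611 seconds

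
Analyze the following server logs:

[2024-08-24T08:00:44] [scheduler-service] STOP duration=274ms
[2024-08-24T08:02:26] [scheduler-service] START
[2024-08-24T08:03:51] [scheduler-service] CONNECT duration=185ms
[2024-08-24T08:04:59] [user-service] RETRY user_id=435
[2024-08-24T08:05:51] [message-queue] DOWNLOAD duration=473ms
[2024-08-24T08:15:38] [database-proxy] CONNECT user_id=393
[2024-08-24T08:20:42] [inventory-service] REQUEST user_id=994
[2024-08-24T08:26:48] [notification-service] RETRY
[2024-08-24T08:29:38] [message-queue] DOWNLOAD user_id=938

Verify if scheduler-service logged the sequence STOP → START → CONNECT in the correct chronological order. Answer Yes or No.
Yes

To verify sequence order:

1. Find all events in sequence STOP → START → CONNECT for scheduler-service
2. Extract their timestamps
3. Check if timestamps are in ascending order
4. Result: Yes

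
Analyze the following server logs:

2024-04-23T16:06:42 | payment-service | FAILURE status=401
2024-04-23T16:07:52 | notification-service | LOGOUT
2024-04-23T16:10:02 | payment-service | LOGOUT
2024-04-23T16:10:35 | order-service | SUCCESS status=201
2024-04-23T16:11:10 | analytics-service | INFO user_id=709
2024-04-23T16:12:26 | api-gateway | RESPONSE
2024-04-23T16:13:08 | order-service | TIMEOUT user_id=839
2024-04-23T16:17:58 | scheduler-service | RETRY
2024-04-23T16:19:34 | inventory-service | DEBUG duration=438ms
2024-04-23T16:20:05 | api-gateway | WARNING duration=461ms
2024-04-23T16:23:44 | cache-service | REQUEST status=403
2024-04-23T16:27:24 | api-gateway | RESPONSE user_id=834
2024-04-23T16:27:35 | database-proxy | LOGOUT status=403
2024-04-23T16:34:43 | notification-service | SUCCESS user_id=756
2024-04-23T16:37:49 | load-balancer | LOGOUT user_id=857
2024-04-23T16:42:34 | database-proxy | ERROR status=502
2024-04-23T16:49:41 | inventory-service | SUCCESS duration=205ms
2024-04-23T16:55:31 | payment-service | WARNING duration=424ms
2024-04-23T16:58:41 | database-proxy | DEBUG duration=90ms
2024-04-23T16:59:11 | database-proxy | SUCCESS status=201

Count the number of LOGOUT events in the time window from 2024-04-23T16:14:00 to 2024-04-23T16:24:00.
0

To count events in the time window:

1. Window boundaries: 2024-04-23T16:14:00 to 2024-04-23T16:24:00
2. Filter for LOGOUT events within this window
3. Count matching events: 0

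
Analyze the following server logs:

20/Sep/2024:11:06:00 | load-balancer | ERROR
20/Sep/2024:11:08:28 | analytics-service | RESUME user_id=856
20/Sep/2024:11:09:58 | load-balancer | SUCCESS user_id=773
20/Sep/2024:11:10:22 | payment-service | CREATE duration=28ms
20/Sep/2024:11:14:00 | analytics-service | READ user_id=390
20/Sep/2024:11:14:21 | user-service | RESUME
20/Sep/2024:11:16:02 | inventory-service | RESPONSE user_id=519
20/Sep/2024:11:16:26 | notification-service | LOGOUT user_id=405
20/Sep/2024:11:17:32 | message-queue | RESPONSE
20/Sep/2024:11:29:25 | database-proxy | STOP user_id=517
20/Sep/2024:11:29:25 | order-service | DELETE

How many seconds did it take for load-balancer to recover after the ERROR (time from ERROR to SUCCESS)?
238

To calculate recovery time:

1. Find ERROR event for load-balancer: 20/Sep/2024:11:06:00
2. Find next SUCCESS event for load-balancer: 20/Sep/2024:11:09:58
3. Recovery time: 20/Sep/2024:11:09:58 - 20/Sep/2024:11:06:00 = 238 seconds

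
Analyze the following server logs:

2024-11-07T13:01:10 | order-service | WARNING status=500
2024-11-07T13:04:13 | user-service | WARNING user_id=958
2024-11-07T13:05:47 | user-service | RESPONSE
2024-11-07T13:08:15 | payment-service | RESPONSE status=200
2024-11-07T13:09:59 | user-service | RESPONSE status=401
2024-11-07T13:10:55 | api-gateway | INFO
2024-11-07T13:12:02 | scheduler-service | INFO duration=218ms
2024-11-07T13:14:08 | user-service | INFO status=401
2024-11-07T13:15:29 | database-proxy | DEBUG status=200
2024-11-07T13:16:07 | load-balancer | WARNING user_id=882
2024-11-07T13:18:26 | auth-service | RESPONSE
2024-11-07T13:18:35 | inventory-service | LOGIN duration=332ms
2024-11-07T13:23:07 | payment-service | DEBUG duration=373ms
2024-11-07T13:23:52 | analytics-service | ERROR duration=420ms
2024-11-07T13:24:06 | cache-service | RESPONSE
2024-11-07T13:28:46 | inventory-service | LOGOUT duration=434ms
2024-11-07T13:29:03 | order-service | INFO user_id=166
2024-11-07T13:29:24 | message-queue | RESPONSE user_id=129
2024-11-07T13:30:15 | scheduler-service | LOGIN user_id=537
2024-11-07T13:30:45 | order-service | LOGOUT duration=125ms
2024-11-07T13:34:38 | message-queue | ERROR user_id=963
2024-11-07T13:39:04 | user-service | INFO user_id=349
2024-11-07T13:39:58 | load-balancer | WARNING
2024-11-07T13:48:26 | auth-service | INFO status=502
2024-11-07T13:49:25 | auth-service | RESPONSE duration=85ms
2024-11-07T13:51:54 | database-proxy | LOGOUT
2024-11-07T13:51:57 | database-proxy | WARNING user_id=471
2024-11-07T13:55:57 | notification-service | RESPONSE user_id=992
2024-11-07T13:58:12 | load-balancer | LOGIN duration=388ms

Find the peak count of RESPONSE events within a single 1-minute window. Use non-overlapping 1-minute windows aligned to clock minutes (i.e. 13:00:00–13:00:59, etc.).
1

To find the burst window:

1. Divide the log period into non-overlapping 1-minute windows starting at 13:00
2. Count RESPONSE events in each window
3. Find the window with maximum count
4. Maximum events in a window: 1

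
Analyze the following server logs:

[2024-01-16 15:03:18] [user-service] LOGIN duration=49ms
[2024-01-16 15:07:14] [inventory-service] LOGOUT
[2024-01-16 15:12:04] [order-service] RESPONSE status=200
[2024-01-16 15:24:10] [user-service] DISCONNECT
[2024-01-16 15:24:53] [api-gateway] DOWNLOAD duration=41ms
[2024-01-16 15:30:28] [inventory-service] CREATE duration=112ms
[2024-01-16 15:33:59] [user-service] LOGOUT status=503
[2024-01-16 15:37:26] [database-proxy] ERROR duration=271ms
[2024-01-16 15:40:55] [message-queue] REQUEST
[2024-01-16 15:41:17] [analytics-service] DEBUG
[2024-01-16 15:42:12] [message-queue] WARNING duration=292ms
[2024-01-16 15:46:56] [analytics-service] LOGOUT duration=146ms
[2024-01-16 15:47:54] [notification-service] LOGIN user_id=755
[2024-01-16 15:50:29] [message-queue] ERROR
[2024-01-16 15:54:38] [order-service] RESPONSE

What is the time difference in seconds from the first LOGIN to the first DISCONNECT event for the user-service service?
1252

To find the time between events:

1. Locate the first LOGIN event for user-service: 2024-01-16 15:03:18
2. Locate the first DISCONNECT event for user-service: 2024-01-16 15:24:10
3. Calculate the difference: 2024-01-16 15:24:10 - 2024-01-16 15:03:18 = 1252 seconds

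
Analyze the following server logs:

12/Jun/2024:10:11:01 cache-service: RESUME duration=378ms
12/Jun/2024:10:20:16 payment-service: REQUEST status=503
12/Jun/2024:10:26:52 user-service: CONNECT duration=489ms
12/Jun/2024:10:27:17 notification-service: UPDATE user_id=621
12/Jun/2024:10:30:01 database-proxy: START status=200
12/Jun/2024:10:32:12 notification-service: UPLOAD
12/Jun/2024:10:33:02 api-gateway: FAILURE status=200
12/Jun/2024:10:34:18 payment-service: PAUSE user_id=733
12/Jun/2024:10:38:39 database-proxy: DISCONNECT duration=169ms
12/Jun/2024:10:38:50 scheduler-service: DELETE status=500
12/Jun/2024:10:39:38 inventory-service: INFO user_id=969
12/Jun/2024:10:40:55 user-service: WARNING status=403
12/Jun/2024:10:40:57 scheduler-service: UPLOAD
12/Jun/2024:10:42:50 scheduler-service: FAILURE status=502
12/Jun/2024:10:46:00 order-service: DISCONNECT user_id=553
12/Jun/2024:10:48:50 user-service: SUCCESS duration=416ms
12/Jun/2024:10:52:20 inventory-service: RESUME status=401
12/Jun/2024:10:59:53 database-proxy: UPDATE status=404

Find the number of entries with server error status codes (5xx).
3

To find matching entries:

1. Pattern to match: server error status codes (5xx)
2. Scan each log entry for the pattern
3. Count matches: 3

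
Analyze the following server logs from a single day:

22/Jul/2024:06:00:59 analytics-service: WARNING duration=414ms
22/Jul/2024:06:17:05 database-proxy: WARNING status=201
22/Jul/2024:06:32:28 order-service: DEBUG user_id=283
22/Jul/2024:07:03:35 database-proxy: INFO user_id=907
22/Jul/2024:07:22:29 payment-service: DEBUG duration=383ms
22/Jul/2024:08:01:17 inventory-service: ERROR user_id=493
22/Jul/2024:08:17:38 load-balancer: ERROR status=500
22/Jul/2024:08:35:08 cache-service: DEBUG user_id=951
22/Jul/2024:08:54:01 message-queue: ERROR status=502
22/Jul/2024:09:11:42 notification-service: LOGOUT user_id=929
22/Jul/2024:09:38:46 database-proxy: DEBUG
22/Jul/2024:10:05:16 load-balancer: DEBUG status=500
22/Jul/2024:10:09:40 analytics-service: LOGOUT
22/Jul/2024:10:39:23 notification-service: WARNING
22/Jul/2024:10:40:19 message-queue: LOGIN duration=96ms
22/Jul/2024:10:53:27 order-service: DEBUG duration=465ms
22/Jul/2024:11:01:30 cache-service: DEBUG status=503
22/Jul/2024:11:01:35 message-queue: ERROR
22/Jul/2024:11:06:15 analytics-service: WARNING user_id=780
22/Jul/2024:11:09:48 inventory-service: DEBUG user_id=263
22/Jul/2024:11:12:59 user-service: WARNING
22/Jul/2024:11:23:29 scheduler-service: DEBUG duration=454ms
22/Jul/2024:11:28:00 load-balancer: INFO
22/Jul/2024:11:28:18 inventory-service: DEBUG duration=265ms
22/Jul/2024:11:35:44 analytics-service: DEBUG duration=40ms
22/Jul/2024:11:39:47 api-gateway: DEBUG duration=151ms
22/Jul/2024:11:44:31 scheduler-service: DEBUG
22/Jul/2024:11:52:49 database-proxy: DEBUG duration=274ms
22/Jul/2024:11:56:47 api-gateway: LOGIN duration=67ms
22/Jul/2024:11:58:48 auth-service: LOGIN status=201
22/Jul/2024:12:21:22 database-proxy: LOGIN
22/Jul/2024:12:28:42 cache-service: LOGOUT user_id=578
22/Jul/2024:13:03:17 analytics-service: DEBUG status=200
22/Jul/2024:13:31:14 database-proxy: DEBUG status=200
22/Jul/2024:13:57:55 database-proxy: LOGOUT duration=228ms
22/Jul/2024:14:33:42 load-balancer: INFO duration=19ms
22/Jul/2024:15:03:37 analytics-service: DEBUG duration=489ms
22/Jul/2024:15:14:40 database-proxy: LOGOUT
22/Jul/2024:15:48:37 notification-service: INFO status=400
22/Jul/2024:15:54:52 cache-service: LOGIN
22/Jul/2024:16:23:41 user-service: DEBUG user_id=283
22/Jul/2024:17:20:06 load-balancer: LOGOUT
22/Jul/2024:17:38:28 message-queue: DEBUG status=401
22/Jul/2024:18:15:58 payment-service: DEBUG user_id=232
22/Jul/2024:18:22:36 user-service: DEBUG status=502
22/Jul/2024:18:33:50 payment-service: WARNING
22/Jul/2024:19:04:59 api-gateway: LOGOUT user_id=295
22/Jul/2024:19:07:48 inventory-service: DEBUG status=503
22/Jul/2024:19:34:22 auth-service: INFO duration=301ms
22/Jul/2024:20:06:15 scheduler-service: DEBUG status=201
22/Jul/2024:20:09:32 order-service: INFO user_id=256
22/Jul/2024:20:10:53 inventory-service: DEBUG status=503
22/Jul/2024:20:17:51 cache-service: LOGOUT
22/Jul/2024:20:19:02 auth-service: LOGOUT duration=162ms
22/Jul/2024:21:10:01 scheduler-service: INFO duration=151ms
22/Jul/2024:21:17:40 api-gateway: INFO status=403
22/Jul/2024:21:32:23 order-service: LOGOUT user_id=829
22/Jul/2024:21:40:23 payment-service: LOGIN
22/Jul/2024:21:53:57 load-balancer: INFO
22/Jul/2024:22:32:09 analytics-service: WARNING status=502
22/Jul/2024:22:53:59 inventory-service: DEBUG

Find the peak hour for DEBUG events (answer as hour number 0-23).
11

To find the peak hour:

1. Group all DEBUG events by hour
2. Count events in each hour
3. Find hour with maximum count
4. Peak hour: 11 (with 8 events)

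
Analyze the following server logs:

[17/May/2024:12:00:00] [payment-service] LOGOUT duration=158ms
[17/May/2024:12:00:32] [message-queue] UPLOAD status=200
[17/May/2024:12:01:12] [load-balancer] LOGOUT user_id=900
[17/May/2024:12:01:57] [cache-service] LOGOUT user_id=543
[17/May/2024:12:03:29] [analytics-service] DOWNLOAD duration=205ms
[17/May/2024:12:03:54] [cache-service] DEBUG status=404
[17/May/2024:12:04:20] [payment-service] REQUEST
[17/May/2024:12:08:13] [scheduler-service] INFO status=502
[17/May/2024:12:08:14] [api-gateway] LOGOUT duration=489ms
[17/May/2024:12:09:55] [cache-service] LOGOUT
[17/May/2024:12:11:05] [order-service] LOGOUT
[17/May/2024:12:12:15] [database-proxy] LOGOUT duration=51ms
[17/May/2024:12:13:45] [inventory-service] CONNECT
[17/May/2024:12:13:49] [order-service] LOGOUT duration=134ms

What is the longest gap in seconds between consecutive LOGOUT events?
377

To find the longest gap:

1. Extract all LOGOUT events in chronological order
2. Calculate time differences between consecutive events
3. Find the maximum difference
4. Longest gap: 377 seconds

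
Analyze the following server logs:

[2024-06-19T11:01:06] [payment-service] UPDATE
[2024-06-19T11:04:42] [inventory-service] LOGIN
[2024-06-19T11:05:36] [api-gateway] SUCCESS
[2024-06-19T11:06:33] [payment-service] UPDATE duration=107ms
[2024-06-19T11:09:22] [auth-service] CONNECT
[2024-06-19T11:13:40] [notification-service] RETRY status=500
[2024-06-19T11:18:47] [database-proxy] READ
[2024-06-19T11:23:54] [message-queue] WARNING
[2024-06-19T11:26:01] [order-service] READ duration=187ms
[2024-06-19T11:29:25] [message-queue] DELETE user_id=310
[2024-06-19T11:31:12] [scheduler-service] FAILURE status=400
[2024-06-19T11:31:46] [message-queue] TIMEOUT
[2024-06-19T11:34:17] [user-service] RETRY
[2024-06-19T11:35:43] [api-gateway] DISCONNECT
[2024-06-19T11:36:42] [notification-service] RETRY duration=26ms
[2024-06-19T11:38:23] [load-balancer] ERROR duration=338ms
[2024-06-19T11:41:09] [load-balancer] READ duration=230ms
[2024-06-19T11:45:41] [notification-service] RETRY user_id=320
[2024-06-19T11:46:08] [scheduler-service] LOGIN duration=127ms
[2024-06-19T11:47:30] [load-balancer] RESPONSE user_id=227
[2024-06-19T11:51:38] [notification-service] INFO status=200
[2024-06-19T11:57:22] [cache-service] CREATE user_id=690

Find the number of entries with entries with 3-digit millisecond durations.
5

To find matching entries:

1. Pattern to match: entries with 3-digit millisecond durations
2. Scan each log entry for the pattern
3. Count matches: 5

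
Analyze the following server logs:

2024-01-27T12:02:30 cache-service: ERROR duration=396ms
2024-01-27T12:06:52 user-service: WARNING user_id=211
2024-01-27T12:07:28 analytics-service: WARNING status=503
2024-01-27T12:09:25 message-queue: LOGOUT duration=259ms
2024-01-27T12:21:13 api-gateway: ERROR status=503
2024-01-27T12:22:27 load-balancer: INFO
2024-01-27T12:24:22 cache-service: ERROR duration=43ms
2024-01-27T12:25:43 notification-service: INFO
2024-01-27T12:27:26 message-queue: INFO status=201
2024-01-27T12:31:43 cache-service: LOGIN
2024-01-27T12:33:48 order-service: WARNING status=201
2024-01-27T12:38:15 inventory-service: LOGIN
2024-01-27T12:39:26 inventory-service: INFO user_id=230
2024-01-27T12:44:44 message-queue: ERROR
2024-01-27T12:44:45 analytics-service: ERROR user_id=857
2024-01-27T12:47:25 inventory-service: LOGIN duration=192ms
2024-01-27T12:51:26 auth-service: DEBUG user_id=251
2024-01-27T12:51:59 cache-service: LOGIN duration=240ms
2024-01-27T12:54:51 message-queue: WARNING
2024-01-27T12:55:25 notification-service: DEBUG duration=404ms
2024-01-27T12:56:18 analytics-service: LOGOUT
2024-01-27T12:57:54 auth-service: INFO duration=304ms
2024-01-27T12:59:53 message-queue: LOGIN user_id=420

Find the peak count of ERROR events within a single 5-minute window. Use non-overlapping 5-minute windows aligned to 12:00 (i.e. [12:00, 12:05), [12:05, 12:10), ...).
2

To find the burst window:

1. Divide the log period into non-overlapping 5-minute windows starting at 12:00
2. Count ERROR events in each window
3. Find the window with maximum count
4. Maximum events in a window: 2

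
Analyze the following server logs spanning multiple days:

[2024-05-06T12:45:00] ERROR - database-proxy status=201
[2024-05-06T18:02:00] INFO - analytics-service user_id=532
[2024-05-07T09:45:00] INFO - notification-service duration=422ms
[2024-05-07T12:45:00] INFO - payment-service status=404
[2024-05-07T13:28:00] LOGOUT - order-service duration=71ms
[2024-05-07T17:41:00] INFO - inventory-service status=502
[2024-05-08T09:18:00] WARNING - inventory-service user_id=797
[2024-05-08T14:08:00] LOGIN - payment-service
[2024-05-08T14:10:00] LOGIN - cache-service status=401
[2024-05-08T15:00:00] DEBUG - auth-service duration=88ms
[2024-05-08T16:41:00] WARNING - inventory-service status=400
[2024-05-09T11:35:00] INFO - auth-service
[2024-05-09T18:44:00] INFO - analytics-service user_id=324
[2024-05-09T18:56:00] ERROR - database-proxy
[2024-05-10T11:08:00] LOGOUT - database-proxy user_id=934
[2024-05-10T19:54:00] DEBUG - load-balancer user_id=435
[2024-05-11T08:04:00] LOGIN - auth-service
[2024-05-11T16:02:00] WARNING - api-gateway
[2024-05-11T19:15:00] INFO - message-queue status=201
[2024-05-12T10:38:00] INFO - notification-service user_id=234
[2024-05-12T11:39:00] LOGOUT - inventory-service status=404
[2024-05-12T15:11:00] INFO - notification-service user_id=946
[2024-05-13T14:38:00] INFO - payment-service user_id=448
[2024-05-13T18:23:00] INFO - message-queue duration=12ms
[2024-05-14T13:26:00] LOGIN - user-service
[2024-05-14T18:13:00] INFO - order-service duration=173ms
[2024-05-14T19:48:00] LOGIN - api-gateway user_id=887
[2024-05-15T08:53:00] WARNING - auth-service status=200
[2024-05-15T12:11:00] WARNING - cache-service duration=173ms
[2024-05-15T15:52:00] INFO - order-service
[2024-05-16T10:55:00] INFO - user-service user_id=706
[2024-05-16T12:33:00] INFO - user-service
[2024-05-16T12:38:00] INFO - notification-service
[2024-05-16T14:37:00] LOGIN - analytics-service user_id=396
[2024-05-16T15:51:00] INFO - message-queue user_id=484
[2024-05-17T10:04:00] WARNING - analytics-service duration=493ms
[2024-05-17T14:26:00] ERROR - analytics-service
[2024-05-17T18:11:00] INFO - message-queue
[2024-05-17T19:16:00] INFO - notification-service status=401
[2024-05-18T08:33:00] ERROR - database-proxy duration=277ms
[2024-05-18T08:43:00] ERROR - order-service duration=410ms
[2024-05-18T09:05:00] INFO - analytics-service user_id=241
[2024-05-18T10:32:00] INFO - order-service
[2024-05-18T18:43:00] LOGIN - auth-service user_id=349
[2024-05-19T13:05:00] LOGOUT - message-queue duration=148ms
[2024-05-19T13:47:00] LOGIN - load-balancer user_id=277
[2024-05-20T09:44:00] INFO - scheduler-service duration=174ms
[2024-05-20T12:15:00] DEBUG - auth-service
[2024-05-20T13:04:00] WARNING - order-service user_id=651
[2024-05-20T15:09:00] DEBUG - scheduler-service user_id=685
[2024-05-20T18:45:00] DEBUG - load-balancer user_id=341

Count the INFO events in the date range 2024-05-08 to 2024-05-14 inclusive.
8

To filter by date range:

1. Date range: 2024-05-08 through 2024-05-14, both dates inclusive
2. Filter for INFO events whose date falls in this range
3. Count matching events: 8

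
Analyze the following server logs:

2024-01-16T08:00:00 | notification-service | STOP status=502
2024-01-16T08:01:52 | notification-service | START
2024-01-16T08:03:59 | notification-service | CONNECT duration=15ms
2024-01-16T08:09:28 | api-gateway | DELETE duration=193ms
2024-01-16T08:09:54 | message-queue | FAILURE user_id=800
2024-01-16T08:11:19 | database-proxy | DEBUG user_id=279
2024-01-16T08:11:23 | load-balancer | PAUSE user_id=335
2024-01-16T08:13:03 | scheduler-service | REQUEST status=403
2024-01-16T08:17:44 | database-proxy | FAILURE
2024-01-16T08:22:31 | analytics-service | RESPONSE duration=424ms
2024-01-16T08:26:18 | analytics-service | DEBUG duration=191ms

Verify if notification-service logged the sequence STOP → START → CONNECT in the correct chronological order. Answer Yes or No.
Yes

To verify sequence order:

1. Find all events in sequence STOP → START → CONNECT for notification-service
2. Extract their timestamps
3. Check if timestamps are in ascending order
4. Result: Yes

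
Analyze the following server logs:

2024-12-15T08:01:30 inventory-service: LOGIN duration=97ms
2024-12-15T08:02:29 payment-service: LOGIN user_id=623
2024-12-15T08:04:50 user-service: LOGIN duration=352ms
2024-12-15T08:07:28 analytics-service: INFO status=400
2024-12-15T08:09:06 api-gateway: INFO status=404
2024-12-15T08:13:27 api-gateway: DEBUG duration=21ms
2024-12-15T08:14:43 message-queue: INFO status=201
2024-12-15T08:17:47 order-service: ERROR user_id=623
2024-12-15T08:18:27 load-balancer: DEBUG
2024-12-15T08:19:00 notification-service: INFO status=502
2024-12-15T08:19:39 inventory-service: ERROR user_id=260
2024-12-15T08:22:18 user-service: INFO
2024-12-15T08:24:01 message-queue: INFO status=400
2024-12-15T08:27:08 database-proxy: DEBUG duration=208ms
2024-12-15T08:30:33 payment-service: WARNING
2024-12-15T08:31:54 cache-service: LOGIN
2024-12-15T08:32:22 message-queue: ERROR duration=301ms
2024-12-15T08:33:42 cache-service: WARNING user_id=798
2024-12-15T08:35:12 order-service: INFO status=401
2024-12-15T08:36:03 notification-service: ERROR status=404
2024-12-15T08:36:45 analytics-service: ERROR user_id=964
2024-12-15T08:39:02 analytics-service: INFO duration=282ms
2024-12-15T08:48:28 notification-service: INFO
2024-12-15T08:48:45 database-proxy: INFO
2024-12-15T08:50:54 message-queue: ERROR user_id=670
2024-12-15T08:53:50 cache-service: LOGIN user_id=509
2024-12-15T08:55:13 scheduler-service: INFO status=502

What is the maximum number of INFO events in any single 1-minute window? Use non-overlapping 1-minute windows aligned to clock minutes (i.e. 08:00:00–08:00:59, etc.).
2

To find the burst window:

1. Divide the log period into non-overlapping 1-minute windows starting at 08:00
2. Count INFO events in each window
3. Find the window with maximum count
4. Maximum events in a window: 2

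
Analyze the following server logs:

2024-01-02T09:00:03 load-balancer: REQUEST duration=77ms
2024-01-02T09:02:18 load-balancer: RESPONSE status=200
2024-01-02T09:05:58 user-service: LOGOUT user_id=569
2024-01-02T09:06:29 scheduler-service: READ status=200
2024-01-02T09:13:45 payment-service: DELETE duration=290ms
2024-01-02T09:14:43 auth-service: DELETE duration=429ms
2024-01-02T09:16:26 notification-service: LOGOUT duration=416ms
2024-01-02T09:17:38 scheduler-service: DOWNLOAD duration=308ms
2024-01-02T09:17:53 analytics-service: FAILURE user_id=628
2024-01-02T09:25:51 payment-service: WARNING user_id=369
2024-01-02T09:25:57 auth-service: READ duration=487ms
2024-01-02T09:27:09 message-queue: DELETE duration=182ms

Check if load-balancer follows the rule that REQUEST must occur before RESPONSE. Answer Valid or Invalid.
Valid

To validate ordering:

1. Required order: REQUEST → RESPONSE
2. Rule: REQUEST must occur before RESPONSE
3. Check actual order of events for load-balancer
4. Result: Valid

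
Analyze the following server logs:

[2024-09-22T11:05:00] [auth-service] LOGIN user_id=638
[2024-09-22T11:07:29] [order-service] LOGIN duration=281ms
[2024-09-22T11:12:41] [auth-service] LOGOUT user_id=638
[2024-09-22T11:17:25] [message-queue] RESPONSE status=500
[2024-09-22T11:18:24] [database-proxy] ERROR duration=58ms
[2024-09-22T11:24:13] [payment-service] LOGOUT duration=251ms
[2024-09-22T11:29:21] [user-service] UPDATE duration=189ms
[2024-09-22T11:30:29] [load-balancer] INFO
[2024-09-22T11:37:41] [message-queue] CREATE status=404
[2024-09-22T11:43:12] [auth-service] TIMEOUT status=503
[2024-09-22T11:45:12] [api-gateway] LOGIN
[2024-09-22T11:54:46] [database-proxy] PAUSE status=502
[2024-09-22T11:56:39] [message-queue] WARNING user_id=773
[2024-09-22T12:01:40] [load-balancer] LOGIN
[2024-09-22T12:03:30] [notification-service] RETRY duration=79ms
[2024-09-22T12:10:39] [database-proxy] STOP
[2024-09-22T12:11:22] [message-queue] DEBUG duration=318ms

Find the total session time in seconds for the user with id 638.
461

To calculate session duration:

1. Find LOGIN event for user_id=638: 2024-09-22T11:05:00
2. Find LOGOUT event for user_id=638: 2024-09-22T11:12:41
3. Session duration: 2024-09-22T11:12:41 - 2024-09-22T11:05:00 = 461 seconds (7 minutes)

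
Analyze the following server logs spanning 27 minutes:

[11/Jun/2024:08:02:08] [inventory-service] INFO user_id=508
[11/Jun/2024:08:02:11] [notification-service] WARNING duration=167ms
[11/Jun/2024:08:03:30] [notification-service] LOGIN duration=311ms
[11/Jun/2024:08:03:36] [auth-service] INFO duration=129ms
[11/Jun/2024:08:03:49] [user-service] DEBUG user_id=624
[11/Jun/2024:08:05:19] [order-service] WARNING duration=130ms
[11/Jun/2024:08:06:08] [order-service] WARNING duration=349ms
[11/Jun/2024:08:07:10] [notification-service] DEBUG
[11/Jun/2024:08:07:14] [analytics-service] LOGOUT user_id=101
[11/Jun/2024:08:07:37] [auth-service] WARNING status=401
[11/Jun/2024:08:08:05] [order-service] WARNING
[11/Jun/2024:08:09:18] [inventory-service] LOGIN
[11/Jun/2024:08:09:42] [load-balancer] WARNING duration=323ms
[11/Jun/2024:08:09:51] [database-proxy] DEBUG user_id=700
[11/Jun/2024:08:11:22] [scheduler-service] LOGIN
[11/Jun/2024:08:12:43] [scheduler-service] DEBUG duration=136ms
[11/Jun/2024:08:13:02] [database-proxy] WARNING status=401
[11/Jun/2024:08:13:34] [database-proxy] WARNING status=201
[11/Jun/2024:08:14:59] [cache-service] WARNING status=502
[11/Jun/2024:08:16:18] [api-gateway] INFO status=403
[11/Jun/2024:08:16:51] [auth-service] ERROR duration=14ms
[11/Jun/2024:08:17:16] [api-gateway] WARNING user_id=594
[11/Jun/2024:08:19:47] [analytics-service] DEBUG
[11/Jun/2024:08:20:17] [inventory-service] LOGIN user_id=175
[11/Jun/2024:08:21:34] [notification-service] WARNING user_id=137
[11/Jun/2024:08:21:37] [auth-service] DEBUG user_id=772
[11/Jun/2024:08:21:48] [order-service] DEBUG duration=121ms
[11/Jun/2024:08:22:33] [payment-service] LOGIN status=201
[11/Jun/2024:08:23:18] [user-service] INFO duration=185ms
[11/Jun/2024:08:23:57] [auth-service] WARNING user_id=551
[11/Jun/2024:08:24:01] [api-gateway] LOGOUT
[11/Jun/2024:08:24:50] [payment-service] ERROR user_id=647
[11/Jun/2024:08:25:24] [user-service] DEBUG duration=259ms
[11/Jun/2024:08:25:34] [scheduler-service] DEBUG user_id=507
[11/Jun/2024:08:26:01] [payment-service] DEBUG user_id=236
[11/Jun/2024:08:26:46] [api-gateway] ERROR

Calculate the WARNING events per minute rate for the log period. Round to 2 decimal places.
0.44

To calculate the rate:

1. Count total WARNING events: 12
2. Total time period: 27 minutes
3. Rate = 12 / 27 = 0.44 events per minute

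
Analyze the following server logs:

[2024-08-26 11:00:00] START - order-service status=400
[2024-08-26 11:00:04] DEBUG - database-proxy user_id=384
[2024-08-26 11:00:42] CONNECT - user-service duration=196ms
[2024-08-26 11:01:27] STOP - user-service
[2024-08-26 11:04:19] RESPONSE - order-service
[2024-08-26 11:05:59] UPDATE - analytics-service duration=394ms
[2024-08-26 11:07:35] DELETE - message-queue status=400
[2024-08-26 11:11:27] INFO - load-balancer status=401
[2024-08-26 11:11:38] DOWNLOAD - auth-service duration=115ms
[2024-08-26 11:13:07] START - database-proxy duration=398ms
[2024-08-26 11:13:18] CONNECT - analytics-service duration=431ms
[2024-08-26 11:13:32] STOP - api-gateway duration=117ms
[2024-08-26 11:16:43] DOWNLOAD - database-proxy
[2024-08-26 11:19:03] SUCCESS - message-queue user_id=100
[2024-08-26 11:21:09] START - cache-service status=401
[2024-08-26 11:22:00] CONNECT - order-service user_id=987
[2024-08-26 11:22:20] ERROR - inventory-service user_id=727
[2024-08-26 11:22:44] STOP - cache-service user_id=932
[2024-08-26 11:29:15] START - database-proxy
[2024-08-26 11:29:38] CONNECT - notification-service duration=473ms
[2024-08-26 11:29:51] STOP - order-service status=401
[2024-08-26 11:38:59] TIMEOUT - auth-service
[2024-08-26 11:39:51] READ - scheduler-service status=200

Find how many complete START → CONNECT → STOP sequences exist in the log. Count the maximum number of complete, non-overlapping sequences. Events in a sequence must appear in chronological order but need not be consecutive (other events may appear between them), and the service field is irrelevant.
4

To count sequences:

1. Look for pattern: START → CONNECT → STOP
2. Greedily scan the log in chronological order, matching each sequence element in turn (ignoring service)
3. Each time the full pattern completes, increment the count and restart matching from the next event
4. Complete non-overlapping sequences found: 4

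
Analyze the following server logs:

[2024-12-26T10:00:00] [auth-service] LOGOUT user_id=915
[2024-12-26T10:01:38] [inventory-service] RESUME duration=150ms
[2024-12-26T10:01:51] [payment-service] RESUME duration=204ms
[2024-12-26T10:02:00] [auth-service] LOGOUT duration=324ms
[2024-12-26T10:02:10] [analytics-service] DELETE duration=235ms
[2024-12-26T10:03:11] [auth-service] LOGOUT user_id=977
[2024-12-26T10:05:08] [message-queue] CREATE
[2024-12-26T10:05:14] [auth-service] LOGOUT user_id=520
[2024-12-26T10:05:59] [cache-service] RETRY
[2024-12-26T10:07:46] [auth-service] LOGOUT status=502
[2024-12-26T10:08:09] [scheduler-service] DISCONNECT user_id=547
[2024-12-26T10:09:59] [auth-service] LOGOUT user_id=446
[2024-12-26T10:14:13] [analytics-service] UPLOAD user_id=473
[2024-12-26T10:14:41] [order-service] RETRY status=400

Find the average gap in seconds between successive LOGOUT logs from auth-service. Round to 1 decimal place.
119.8

To calculate average interval:

1. Find all LOGOUT events for auth-service in order
2. Calculate time gaps between consecutive events
3. Compute mean of gaps: 599 / 5 = 119.8 seconds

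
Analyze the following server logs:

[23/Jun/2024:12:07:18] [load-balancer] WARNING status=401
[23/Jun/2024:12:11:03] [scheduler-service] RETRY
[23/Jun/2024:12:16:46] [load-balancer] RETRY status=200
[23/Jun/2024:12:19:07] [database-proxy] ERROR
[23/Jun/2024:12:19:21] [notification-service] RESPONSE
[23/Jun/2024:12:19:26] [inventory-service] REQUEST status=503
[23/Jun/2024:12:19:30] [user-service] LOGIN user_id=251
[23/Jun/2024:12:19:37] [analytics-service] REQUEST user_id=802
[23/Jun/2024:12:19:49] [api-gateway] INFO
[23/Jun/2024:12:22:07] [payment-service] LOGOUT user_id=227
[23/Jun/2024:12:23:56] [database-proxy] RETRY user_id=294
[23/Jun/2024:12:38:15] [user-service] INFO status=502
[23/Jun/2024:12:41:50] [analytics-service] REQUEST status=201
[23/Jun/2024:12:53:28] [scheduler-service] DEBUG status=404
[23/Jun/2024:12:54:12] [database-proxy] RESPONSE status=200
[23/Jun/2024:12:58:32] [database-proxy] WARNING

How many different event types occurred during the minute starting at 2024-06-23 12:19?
5

To count unique event types:

1. Filter events in the minute starting at 2024-06-23 12:19
2. Extract event types from matching entries
3. Count unique types: 5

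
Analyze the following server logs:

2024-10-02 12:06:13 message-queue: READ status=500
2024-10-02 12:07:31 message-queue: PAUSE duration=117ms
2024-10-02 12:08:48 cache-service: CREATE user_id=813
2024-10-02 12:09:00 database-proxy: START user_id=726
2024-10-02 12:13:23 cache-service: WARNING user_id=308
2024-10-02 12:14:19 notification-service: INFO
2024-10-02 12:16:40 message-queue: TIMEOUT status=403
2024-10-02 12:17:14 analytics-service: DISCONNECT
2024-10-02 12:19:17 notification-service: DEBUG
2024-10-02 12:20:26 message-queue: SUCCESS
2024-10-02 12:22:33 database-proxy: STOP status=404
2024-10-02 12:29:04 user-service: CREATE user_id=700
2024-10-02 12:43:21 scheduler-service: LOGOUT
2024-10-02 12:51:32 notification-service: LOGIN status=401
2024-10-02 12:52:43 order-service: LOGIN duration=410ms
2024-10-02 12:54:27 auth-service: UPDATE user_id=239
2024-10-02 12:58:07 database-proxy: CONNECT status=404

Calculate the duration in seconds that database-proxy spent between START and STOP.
813

To calculate state duration:

1. Find START event for database-proxy: 2024-10-02 12:09:00
2. Find STOP event for database-proxy: 2024-10-02 12:22:33
3. Calculate duration: 2024-10-02 12:22:33 - 2024-10-02 12:09:00 = 813 seconds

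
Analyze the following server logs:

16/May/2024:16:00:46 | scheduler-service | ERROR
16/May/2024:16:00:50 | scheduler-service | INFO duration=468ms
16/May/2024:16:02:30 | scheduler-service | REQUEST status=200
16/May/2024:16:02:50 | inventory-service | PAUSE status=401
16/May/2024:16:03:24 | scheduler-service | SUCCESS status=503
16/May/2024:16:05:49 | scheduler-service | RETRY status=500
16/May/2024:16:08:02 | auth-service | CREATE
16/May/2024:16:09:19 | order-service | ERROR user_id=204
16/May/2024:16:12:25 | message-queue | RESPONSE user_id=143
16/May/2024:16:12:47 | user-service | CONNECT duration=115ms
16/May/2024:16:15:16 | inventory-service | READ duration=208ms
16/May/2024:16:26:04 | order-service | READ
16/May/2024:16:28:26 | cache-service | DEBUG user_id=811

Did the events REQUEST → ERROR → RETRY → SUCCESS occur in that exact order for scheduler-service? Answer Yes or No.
No

To verify sequence order:

1. Find all events in sequence REQUEST → ERROR → RETRY → SUCCESS for scheduler-service
2. Extract their timestamps
3. Check if timestamps are in ascending order
4. Result: No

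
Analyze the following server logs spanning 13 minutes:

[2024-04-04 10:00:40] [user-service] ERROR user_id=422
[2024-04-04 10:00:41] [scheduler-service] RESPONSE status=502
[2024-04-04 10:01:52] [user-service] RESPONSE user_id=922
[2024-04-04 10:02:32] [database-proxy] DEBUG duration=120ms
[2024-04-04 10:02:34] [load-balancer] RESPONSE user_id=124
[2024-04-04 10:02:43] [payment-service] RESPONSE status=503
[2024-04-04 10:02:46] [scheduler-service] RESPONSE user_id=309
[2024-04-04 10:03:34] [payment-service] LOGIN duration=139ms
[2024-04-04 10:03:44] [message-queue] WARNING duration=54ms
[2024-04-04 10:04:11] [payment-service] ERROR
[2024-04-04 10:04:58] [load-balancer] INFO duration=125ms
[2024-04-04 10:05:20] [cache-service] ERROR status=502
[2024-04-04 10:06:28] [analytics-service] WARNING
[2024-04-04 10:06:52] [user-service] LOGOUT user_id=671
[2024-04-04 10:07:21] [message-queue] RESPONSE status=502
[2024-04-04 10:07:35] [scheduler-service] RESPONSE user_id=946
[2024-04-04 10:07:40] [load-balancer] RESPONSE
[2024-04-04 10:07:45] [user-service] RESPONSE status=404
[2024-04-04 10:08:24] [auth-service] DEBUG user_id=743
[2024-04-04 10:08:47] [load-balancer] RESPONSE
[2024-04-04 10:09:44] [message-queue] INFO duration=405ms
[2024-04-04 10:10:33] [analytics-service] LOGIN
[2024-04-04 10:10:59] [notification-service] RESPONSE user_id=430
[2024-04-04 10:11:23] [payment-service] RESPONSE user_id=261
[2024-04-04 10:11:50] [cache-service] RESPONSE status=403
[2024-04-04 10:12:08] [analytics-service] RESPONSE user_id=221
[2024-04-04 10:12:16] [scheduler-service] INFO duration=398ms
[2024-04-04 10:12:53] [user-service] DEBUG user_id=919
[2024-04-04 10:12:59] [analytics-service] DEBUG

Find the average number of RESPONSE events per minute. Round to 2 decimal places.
1.08

To calculate the rate:

1. Count total RESPONSE events: 14
2. Total time period: 13 minutes
3. Rate = 14 / 13 = 1.08 events per minute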